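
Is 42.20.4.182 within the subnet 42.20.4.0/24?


Subnet network: 42.20.4.0
Test IP AND mask: 42.20.4.0
Yes, 42.20.4.182 is in 42.20.4.0/24


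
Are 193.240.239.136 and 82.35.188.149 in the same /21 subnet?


Mask: 255.255.248.0
193.240.239.136 AND mask = 193.240.232.0
82.35.188.149 AND mask = 82.35.184.0
No, different subnets (193.240.232.0 vs 82.35.184.0)


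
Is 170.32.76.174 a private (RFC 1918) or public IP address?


RFC 1918 private ranges:
  10.0.0.0/8 (10.0.0.0 - 10.255.255.255)
  172.16.0.0/12 (172.16.0.0 - 172.31.255.255)
  192.168.0.0/16 (192.168.0.0 - 192.168.255.255)
Public (not in any RFC 1918 range)


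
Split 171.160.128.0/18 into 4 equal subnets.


New prefix = 18 + 2 = 20
Each subnet has 4096 addresses
  171.160.128.0/20
  171.160.144.0/20
  171.160.160.0/20
  171.160.176.0/20
Subnets: 171.160.128.0/20, 171.160.144.0/20, 171.160.160.0/20, 171.160.176.0/20


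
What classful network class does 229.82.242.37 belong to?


First octet: 229
Binary: 11100101
1110xxxx -> Class D (224-239)
Class D (multicast), default mask N/A


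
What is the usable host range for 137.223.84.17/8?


Network: 137.0.0.0
Broadcast: 137.255.255.255
First usable = network + 1
Last usable = broadcast - 1
Range: 137.0.0.1 to 137.255.255.254


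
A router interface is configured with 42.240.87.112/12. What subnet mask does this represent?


/12 means 12 network bits, 20 host bits
Binary: 11111111111100000000000000000000
Mask: 255.240.0.0


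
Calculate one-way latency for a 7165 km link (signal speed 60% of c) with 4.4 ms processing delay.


Speed = 0.6 * 3e5 km/s = 180000 km/s
Propagation delay = 7165 / 180000 = 0.0398 s = 39.8056 ms
Processing delay = 4.4 ms
Total one-way latency = 44.2056 ms


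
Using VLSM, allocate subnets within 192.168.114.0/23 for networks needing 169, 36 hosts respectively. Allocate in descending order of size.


169 hosts -> /24 (254 usable): 192.168.114.0/24
36 hosts -> /26 (62 usable): 192.168.115.0/26
Allocation: 192.168.114.0/24 (169 hosts, 254 usable); 192.168.115.0/26 (36 hosts, 62 usable)


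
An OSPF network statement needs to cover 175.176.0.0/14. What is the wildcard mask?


Subnet mask: 255.252.0.0
Wildcard = 255.255.255.255 - subnet mask
255 - 255 = 0
255 - 252 = 3
255 - 0 = 255
255 - 0 = 255
Wildcard: 0.3.255.255


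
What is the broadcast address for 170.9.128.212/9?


Network: 170.0.0.0/9
Host bits = 23
Set all host bits to 1:
Broadcast: 170.127.255.255


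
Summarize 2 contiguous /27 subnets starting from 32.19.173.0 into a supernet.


Original prefix: /27
Number of subnets: 2 = 2^1
New prefix = 27 - 1 = 26
Supernet: 32.19.173.0/26


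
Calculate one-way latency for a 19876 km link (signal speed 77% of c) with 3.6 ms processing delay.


Speed = 0.77 * 3e5 km/s = 231000 km/s
Propagation delay = 19876 / 231000 = 0.086 s = 86.0433 ms
Processing delay = 3.6 ms
Total one-way latency = 89.6433 ms


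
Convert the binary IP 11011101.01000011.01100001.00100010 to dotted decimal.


11011101 = 221
01000011 = 67
01100001 = 97
00100010 = 34
IP: 221.67.97.34


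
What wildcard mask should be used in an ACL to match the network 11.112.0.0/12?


Subnet mask: 255.240.0.0
Wildcard = 255.255.255.255 - subnet mask
255 - 255 = 0
255 - 240 = 15
255 - 0 = 255
255 - 0 = 255
Wildcard: 0.15.255.255


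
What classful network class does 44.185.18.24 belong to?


First octet: 44
Binary: 00101100
0xxxxxxx -> Class A (1-126)
Class A, default mask 255.0.0.0 (/8)


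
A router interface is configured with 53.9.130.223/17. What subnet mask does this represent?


/17 means 17 network bits, 15 host bits
Binary: 11111111111111111000000000000000
Mask: 255.255.128.0


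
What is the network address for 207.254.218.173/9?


IP:   11001111.11111110.11011010.10101101
Mask: 11111111.10000000.00000000.00000000
AND operation:
Net:  11001111.10000000.00000000.00000000
Network: 207.128.0.0/9


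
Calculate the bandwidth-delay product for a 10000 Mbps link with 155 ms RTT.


BDP = bandwidth * RTT
= 10000 Mbps * 155 ms
= 10000 * 1e6 * 155 / 1000 bits
= 1550000000 bits
= 193750000 bytes
= 189208.9844 KB
BDP = 1550000000 bits (193750000 bytes)


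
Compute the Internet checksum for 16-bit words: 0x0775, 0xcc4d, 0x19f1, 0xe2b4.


Sum all words (with carry folding):
+ 0x0775 = 0x0775
+ 0xcc4d = 0xd3c2
+ 0x19f1 = 0xedb3
+ 0xe2b4 = 0xd068
One's complement: ~0xd068
Checksum = 0x2f97


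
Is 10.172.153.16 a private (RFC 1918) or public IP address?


RFC 1918 private ranges:
  10.0.0.0/8 (10.0.0.0 - 10.255.255.255)
  172.16.0.0/12 (172.16.0.0 - 172.31.255.255)
  192.168.0.0/16 (192.168.0.0 - 192.168.255.255)
Private (in 10.0.0.0/8)


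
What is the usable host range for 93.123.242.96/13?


Network: 93.120.0.0
Broadcast: 93.127.255.255
First usable = network + 1
Last usable = broadcast - 1
Range: 93.120.0.1 to 93.127.255.254


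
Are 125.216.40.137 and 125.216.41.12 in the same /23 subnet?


Mask: 255.255.254.0
125.216.40.137 AND mask = 125.216.40.0
125.216.41.12 AND mask = 125.216.40.0
Yes, same subnet (125.216.40.0)


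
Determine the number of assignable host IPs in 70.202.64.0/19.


Host bits = 32 - 19 = 13
Total addresses = 2^13 = 8192
Usable = total - 2 (network and broadcast)
Usable hosts: 8190


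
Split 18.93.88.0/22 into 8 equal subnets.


New prefix = 22 + 3 = 25
Each subnet has 128 addresses
  18.93.88.0/25
  18.93.88.128/25
  18.93.89.0/25
  18.93.89.128/25
  18.93.90.0/25
  18.93.90.128/25
  18.93.91.0/25
  18.93.91.128/25
Subnets: 18.93.88.0/25, 18.93.88.128/25, 18.93.89.0/25, 18.93.89.128/25, 18.93.90.0/25, 18.93.90.128/25, 18.93.91.0/25, 18.93.91.128/25


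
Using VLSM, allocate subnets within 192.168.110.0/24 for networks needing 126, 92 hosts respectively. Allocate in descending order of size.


126 hosts -> /25 (126 usable): 192.168.110.0/25
92 hosts -> /25 (126 usable): 192.168.110.128/25
Allocation: 192.168.110.0/25 (126 hosts, 126 usable); 192.168.110.128/25 (92 hosts, 126 usable)


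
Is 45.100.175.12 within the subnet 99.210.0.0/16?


Subnet network: 99.210.0.0
Test IP AND mask: 45.100.0.0
No, 45.100.175.12 is not in 99.210.0.0/16


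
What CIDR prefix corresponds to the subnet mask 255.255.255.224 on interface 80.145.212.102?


Binary: 11111111.11111111.11111111.11100000
Count leading 1s
Prefix: /27


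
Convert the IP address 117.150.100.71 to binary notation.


117 = 01110101
150 = 10010110
100 = 01100100
71 = 01000111
Binary: 01110101.10010110.01100100.01000111


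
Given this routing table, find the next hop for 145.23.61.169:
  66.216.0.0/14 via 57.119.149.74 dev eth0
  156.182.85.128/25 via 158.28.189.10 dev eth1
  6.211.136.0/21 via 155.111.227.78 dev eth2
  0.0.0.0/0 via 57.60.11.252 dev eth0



Longest prefix match for 145.23.61.169:
  /14 66.216.0.0: no
  /25 156.182.85.128: no
  /21 6.211.136.0: no
  /0 0.0.0.0: MATCH
Selected: next-hop 57.60.11.252 via eth0 (matched /0)


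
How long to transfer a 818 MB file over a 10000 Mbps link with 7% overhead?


Effective throughput = 10000 * (1 - 7/100) = 9300 Mbps
File size in Mb = 818 * 8 = 6544 Mb
Time = 6544 / 9300
Time = 0.7037 seconds


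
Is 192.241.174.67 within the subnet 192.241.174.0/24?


Subnet network: 192.241.174.0
Test IP AND mask: 192.241.174.0
Yes, 192.241.174.67 is in 192.241.174.0/24


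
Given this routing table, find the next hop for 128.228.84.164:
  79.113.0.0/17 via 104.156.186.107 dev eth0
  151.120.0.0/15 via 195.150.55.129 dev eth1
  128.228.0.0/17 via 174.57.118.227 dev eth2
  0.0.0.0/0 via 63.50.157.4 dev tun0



Longest prefix match for 128.228.84.164:
  /17 79.113.0.0: no
  /15 151.120.0.0: no
  /17 128.228.0.0: MATCH
  /0 0.0.0.0: MATCH
Selected: next-hop 174.57.118.227 via eth2 (matched /17)


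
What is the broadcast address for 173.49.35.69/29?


Network: 173.49.35.64/29
Host bits = 3
Set all host bits to 1:
Broadcast: 173.49.35.71


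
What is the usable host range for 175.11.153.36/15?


Network: 175.10.0.0
Broadcast: 175.11.255.255
First usable = network + 1
Last usable = broadcast - 1
Range: 175.10.0.1 to 175.11.255.254


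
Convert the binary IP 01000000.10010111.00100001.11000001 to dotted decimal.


01000000 = 64
10010111 = 151
00100001 = 33
11000001 = 193
IP: 64.151.33.193


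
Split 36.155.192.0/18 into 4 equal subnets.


New prefix = 18 + 2 = 20
Each subnet has 4096 addresses
  36.155.192.0/20
  36.155.208.0/20
  36.155.224.0/20
  36.155.240.0/20
Subnets: 36.155.192.0/20, 36.155.208.0/20, 36.155.224.0/20, 36.155.240.0/20


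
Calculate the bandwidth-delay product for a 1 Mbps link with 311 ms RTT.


BDP = bandwidth * RTT
= 1 Mbps * 311 ms
= 1 * 1e6 * 311 / 1000 bits
= 311000 bits
= 38875 bytes
= 37.9639 KB
BDP = 311000 bits (38875 bytes)


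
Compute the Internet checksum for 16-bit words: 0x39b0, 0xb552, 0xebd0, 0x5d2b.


Sum all words (with carry folding):
+ 0x39b0 = 0x39b0
+ 0xb552 = 0xef02
+ 0xebd0 = 0xdad3
+ 0x5d2b = 0x37ff
One's complement: ~0x37ff
Checksum = 0xc800


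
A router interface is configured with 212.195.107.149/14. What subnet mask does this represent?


/14 means 14 network bits, 18 host bits
Binary: 11111111111111000000000000000000
Mask: 255.252.0.0


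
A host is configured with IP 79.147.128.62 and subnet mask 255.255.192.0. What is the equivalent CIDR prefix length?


Binary: 11111111.11111111.11000000.00000000
Count leading 1s
Prefix: /18


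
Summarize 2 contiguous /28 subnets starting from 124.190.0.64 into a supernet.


Original prefix: /28
Number of subnets: 2 = 2^1
New prefix = 28 - 1 = 27
Supernet: 124.190.0.64/27


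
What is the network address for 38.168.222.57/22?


IP:   00100110.10101000.11011110.00111001
Mask: 11111111.11111111.11111100.00000000
AND operation:
Net:  00100110.10101000.11011100.00000000
Network: 38.168.220.0/22


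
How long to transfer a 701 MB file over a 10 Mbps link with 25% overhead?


Effective throughput = 10 * (1 - 25/100) = 7.5 Mbps
File size in Mb = 701 * 8 = 5608 Mb
Time = 5608 / 7.5
Time = 747.7333 seconds


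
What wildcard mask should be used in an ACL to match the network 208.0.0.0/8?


Subnet mask: 255.0.0.0
Wildcard = 255.255.255.255 - subnet mask
255 - 255 = 0
255 - 0 = 255
255 - 0 = 255
255 - 0 = 255
Wildcard: 0.255.255.255


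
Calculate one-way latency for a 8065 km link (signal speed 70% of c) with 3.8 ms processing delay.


Speed = 0.7 * 3e5 km/s = 210000 km/s
Propagation delay = 8065 / 210000 = 0.0384 s = 38.4048 ms
Processing delay = 3.8 ms
Total one-way latency = 42.2048 ms


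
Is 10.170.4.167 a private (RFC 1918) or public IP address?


RFC 1918 private ranges:
  10.0.0.0/8 (10.0.0.0 - 10.255.255.255)
  172.16.0.0/12 (172.16.0.0 - 172.31.255.255)
  192.168.0.0/16 (192.168.0.0 - 192.168.255.255)
Private (in 10.0.0.0/8)


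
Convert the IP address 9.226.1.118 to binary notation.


9 = 00001001
226 = 11100010
1 = 00000001
118 = 01110110
Binary: 00001001.11100010.00000001.01110110


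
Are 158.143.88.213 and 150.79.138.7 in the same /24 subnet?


Mask: 255.255.255.0
158.143.88.213 AND mask = 158.143.88.0
150.79.138.7 AND mask = 150.79.138.0
No, different subnets (158.143.88.0 vs 150.79.138.0)


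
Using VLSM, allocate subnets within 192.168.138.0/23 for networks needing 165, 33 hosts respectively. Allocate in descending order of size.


165 hosts -> /24 (254 usable): 192.168.138.0/24
33 hosts -> /26 (62 usable): 192.168.139.0/26
Allocation: 192.168.138.0/24 (165 hosts, 254 usable); 192.168.139.0/26 (33 hosts, 62 usable)


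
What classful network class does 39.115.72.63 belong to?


First octet: 39
Binary: 00100111
0xxxxxxx -> Class A (1-126)
Class A, default mask 255.0.0.0 (/8)


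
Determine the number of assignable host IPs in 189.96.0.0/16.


Host bits = 32 - 16 = 16
Total addresses = 2^16 = 65536
Usable = total - 2 (network and broadcast)
Usable hosts: 65534


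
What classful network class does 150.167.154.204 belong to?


First octet: 150
Binary: 10010110
10xxxxxx -> Class B (128-191)
Class B, default mask 255.255.0.0 (/16)


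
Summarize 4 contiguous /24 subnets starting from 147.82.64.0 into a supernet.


Original prefix: /24
Number of subnets: 4 = 2^2
New prefix = 24 - 2 = 22
Supernet: 147.82.64.0/22


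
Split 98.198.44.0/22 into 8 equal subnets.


New prefix = 22 + 3 = 25
Each subnet has 128 addresses
  98.198.44.0/25
  98.198.44.128/25
  98.198.45.0/25
  98.198.45.128/25
  98.198.46.0/25
  98.198.46.128/25
  98.198.47.0/25
  98.198.47.128/25
Subnets: 98.198.44.0/25, 98.198.44.128/25, 98.198.45.0/25, 98.198.45.128/25, 98.198.46.0/25, 98.198.46.128/25, 98.198.47.0/25, 98.198.47.128/25


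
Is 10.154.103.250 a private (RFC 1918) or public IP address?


RFC 1918 private ranges:
  10.0.0.0/8 (10.0.0.0 - 10.255.255.255)
  172.16.0.0/12 (172.16.0.0 - 172.31.255.255)
  192.168.0.0/16 (192.168.0.0 - 192.168.255.255)
Private (in 10.0.0.0/8)


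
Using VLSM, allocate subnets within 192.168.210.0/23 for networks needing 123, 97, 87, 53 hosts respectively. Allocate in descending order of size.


123 hosts -> /25 (126 usable): 192.168.210.0/25
97 hosts -> /25 (126 usable): 192.168.210.128/25
87 hosts -> /25 (126 usable): 192.168.211.0/25
53 hosts -> /26 (62 usable): 192.168.211.128/26
Allocation: 192.168.210.0/25 (123 hosts, 126 usable); 192.168.210.128/25 (97 hosts, 126 usable); 192.168.211.0/25 (87 hosts, 126 usable); 192.168.211.128/26 (53 hosts, 62 usable)


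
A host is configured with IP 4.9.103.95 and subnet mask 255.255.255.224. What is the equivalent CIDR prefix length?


Binary: 11111111.11111111.11111111.11100000
Count leading 1s
Prefix: /27


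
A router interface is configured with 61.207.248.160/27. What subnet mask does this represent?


/27 means 27 network bits, 5 host bits
Binary: 11111111111111111111111111100000
Mask: 255.255.255.224


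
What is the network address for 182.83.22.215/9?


IP:   10110110.01010011.00010110.11010111
Mask: 11111111.10000000.00000000.00000000
AND operation:
Net:  10110110.00000000.00000000.00000000
Network: 182.0.0.0/9


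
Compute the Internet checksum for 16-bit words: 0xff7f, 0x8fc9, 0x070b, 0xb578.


Sum all words (with carry folding):
+ 0xff7f = 0xff7f
+ 0x8fc9 = 0x8f49
+ 0x070b = 0x9654
+ 0xb578 = 0x4bcd
One's complement: ~0x4bcd
Checksum = 0xb432


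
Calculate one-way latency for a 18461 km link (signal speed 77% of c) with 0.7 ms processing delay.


Speed = 0.77 * 3e5 km/s = 231000 km/s
Propagation delay = 18461 / 231000 = 0.0799 s = 79.9177 ms
Processing delay = 0.7 ms
Total one-way latency = 80.6177 ms


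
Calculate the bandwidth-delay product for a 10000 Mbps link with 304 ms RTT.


BDP = bandwidth * RTT
= 10000 Mbps * 304 ms
= 10000 * 1e6 * 304 / 1000 bits
= 3040000000 bits
= 380000000 bytes
= 371093.75 KB
BDP = 3040000000 bits (380000000 bytes)


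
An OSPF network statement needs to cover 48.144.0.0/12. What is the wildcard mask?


Subnet mask: 255.240.0.0
Wildcard = 255.255.255.255 - subnet mask
255 - 255 = 0
255 - 240 = 15
255 - 0 = 255
255 - 0 = 255
Wildcard: 0.15.255.255


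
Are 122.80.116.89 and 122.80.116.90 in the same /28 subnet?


Mask: 255.255.255.240
122.80.116.89 AND mask = 122.80.116.80
122.80.116.90 AND mask = 122.80.116.80
Yes, same subnet (122.80.116.80)


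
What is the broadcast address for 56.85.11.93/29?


Network: 56.85.11.88/29
Host bits = 3
Set all host bits to 1:
Broadcast: 56.85.11.95


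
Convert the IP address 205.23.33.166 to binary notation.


205 = 11001101
23 = 00010111
33 = 00100001
166 = 10100110
Binary: 11001101.00010111.00100001.10100110


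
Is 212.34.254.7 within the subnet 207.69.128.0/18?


Subnet network: 207.69.128.0
Test IP AND mask: 212.34.192.0
No, 212.34.254.7 is not in 207.69.128.0/18


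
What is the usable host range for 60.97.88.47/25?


Network: 60.97.88.0
Broadcast: 60.97.88.127
First usable = network + 1
Last usable = broadcast - 1
Range: 60.97.88.1 to 60.97.88.126


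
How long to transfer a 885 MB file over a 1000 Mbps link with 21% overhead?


Effective throughput = 1000 * (1 - 21/100) = 790 Mbps
File size in Mb = 885 * 8 = 7080 Mb
Time = 7080 / 790
Time = 8.962 seconds


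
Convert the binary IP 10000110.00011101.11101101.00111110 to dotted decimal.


10000110 = 134
00011101 = 29
11101101 = 237
00111110 = 62
IP: 134.29.237.62


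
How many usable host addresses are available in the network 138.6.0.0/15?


Host bits = 32 - 15 = 17
Total addresses = 2^17 = 131072
Usable = total - 2 (network and broadcast)
Usable hosts: 131070


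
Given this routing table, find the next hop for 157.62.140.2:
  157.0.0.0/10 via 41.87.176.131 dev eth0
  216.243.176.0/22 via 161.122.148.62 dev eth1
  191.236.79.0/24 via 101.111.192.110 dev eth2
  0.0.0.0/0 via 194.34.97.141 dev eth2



Longest prefix match for 157.62.140.2:
  /10 157.0.0.0: MATCH
  /22 216.243.176.0: no
  /24 191.236.79.0: no
  /0 0.0.0.0: MATCH
Selected: next-hop 41.87.176.131 via eth0 (matched /10)


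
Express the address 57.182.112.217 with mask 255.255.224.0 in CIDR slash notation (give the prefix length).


Binary: 11111111.11111111.11100000.00000000
Count leading 1s
Prefix: /19


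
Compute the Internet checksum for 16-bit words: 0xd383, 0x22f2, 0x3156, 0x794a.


Sum all words (with carry folding):
+ 0xd383 = 0xd383
+ 0x22f2 = 0xf675
+ 0x3156 = 0x27cc
+ 0x794a = 0xa116
One's complement: ~0xa116
Checksum = 0x5ee9


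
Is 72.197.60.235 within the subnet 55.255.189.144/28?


Subnet network: 55.255.189.144
Test IP AND mask: 72.197.60.224
No, 72.197.60.235 is not in 55.255.189.144/28


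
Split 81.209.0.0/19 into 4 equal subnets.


New prefix = 19 + 2 = 21
Each subnet has 2048 addresses
  81.209.0.0/21
  81.209.8.0/21
  81.209.16.0/21
  81.209.24.0/21
Subnets: 81.209.0.0/21, 81.209.8.0/21, 81.209.16.0/21, 81.209.24.0/21


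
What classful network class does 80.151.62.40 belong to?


First octet: 80
Binary: 01010000
0xxxxxxx -> Class A (1-126)
Class A, default mask 255.0.0.0 (/8)


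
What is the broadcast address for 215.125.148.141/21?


Network: 215.125.144.0/21
Host bits = 11
Set all host bits to 1:
Broadcast: 215.125.151.255


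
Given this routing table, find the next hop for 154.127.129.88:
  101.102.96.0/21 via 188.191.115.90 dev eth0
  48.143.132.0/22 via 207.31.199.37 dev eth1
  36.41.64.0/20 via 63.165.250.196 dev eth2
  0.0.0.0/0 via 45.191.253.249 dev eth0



Longest prefix match for 154.127.129.88:
  /21 101.102.96.0: no
  /22 48.143.132.0: no
  /20 36.41.64.0: no
  /0 0.0.0.0: MATCH
Selected: next-hop 45.191.253.249 via eth0 (matched /0)


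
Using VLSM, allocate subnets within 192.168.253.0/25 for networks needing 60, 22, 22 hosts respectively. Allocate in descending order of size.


60 hosts -> /26 (62 usable): 192.168.253.0/26
22 hosts -> /27 (30 usable): 192.168.253.64/27
22 hosts -> /27 (30 usable): 192.168.253.96/27
Allocation: 192.168.253.0/26 (60 hosts, 62 usable); 192.168.253.64/27 (22 hosts, 30 usable); 192.168.253.96/27 (22 hosts, 30 usable)


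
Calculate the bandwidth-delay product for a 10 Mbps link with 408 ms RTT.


BDP = bandwidth * RTT
= 10 Mbps * 408 ms
= 10 * 1e6 * 408 / 1000 bits
= 4080000 bits
= 510000 bytes
= 498.0469 KB
BDP = 4080000 bits (510000 bytes)


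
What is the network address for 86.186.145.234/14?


IP:   01010110.10111010.10010001.11101010
Mask: 11111111.11111100.00000000.00000000
AND operation:
Net:  01010110.10111000.00000000.00000000
Network: 86.184.0.0/14


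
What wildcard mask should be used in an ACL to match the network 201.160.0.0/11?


Subnet mask: 255.224.0.0
Wildcard = 255.255.255.255 - subnet mask
255 - 255 = 0
255 - 224 = 31
255 - 0 = 255
255 - 0 = 255
Wildcard: 0.31.255.255


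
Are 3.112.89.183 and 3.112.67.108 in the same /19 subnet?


Mask: 255.255.224.0
3.112.89.183 AND mask = 3.112.64.0
3.112.67.108 AND mask = 3.112.64.0
Yes, same subnet (3.112.64.0)


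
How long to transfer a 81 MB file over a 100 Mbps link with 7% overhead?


Effective throughput = 100 * (1 - 7/100) = 93 Mbps
File size in Mb = 81 * 8 = 648 Mb
Time = 648 / 93
Time = 6.9677 seconds


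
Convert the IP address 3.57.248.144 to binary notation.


3 = 00000011
57 = 00111001
248 = 11111000
144 = 10010000
Binary: 00000011.00111001.11111000.10010000


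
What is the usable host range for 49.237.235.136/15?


Network: 49.236.0.0
Broadcast: 49.237.255.255
First usable = network + 1
Last usable = broadcast - 1
Range: 49.236.0.1 to 49.237.255.254


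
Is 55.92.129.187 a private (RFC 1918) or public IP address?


RFC 1918 private ranges:
  10.0.0.0/8 (10.0.0.0 - 10.255.255.255)
  172.16.0.0/12 (172.16.0.0 - 172.31.255.255)
  192.168.0.0/16 (192.168.0.0 - 192.168.255.255)
Public (not in any RFC 1918 range)


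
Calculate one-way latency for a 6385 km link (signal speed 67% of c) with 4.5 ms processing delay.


Speed = 0.67 * 3e5 km/s = 201000 km/s
Propagation delay = 6385 / 201000 = 0.0318 s = 31.7662 ms
Processing delay = 4.5 ms
Total one-way latency = 36.2662 ms


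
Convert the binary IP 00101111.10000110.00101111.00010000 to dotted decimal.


00101111 = 47
10000110 = 134
00101111 = 47
00010000 = 16
IP: 47.134.47.16


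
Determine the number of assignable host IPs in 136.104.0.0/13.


Host bits = 32 - 13 = 19
Total addresses = 2^19 = 524288
Usable = total - 2 (network and broadcast)
Usable hosts: 524286


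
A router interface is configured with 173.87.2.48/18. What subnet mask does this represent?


/18 means 18 network bits, 14 host bits
Binary: 11111111111111111100000000000000
Mask: 255.255.192.0


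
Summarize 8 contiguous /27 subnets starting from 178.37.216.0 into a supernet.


Original prefix: /27
Number of subnets: 8 = 2^3
New prefix = 27 - 3 = 24
Supernet: 178.37.216.0/24


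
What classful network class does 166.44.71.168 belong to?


First octet: 166
Binary: 10100110
10xxxxxx -> Class B (128-191)
Class B, default mask 255.255.0.0 (/16)


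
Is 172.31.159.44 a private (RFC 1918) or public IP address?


RFC 1918 private ranges:
  10.0.0.0/8 (10.0.0.0 - 10.255.255.255)
  172.16.0.0/12 (172.16.0.0 - 172.31.255.255)
  192.168.0.0/16 (192.168.0.0 - 192.168.255.255)
Private (in 172.16.0.0/12)


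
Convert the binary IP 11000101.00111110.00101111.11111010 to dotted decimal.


11000101 = 197
00111110 = 62
00101111 = 47
11111010 = 250
IP: 197.62.47.250


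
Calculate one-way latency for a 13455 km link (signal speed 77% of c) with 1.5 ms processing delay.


Speed = 0.77 * 3e5 km/s = 231000 km/s
Propagation delay = 13455 / 231000 = 0.0582 s = 58.2468 ms
Processing delay = 1.5 ms
Total one-way latency = 59.7468 ms


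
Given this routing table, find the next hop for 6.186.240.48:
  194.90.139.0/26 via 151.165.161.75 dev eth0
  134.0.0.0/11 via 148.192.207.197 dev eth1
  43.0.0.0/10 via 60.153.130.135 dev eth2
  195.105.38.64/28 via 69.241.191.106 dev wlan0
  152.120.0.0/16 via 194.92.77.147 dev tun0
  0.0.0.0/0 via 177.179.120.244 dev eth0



Longest prefix match for 6.186.240.48:
  /26 194.90.139.0: no
  /11 134.0.0.0: no
  /10 43.0.0.0: no
  /28 195.105.38.64: no
  /16 152.120.0.0: no
  /0 0.0.0.0: MATCH
Selected: next-hop 177.179.120.244 via eth0 (matched /0)


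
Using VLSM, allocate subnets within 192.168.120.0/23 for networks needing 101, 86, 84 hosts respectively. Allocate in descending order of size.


101 hosts -> /25 (126 usable): 192.168.120.0/25
86 hosts -> /25 (126 usable): 192.168.120.128/25
84 hosts -> /25 (126 usable): 192.168.121.0/25
Allocation: 192.168.120.0/25 (101 hosts, 126 usable); 192.168.120.128/25 (86 hosts, 126 usable); 192.168.121.0/25 (84 hosts, 126 usable)


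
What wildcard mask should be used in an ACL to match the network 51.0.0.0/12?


Subnet mask: 255.240.0.0
Wildcard = 255.255.255.255 - subnet mask
255 - 255 = 0
255 - 240 = 15
255 - 0 = 255
255 - 0 = 255
Wildcard: 0.15.255.255


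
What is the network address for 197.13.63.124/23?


IP:   11000101.00001101.00111111.01111100
Mask: 11111111.11111111.11111110.00000000
AND operation:
Net:  11000101.00001101.00111110.00000000
Network: 197.13.62.0/23


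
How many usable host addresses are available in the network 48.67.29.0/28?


Host bits = 32 - 28 = 4
Total addresses = 2^4 = 16
Usable = total - 2 (network and broadcast)
Usable hosts: 14


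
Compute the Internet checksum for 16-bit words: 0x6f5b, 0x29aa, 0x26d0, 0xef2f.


Sum all words (with carry folding):
+ 0x6f5b = 0x6f5b
+ 0x29aa = 0x9905
+ 0x26d0 = 0xbfd5
+ 0xef2f = 0xaf05
One's complement: ~0xaf05
Checksum = 0x50fa


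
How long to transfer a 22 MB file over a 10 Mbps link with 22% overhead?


Effective throughput = 10 * (1 - 22/100) = 7.8 Mbps
File size in Mb = 22 * 8 = 176 Mb
Time = 176 / 7.8
Time = 22.5641 seconds


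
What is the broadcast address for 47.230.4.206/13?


Network: 47.224.0.0/13
Host bits = 19
Set all host bits to 1:
Broadcast: 47.231.255.255


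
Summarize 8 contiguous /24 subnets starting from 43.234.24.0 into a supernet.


Original prefix: /24
Number of subnets: 8 = 2^3
New prefix = 24 - 3 = 21
Supernet: 43.234.24.0/21


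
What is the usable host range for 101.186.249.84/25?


Network: 101.186.249.0
Broadcast: 101.186.249.127
First usable = network + 1
Last usable = broadcast - 1
Range: 101.186.249.1 to 101.186.249.126


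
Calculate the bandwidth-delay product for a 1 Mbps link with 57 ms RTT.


BDP = bandwidth * RTT
= 1 Mbps * 57 ms
= 1 * 1e6 * 57 / 1000 bits
= 57000 bits
= 7125 bytes
= 6.958 KB
BDP = 57000 bits (7125 bytes)


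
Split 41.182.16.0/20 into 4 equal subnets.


New prefix = 20 + 2 = 22
Each subnet has 1024 addresses
  41.182.16.0/22
  41.182.20.0/22
  41.182.24.0/22
  41.182.28.0/22
Subnets: 41.182.16.0/22, 41.182.20.0/22, 41.182.24.0/22, 41.182.28.0/22


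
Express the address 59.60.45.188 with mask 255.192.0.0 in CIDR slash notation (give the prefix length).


Binary: 11111111.11000000.00000000.00000000
Count leading 1s
Prefix: /10


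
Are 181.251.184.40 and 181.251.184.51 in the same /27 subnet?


Mask: 255.255.255.224
181.251.184.40 AND mask = 181.251.184.32
181.251.184.51 AND mask = 181.251.184.32
Yes, same subnet (181.251.184.32)


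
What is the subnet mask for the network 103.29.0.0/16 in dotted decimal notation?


/16 means 16 network bits, 16 host bits
Binary: 11111111111111110000000000000000
Mask: 255.255.0.0


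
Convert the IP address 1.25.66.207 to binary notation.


1 = 00000001
25 = 00011001
66 = 01000010
207 = 11001111
Binary: 00000001.00011001.01000010.11001111


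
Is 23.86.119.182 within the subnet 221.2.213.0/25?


Subnet network: 221.2.213.0
Test IP AND mask: 23.86.119.128
No, 23.86.119.182 is not in 221.2.213.0/25


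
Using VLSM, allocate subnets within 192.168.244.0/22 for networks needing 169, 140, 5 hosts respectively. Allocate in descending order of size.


169 hosts -> /24 (254 usable): 192.168.244.0/24
140 hosts -> /24 (254 usable): 192.168.245.0/24
5 hosts -> /29 (6 usable): 192.168.246.0/29
Allocation: 192.168.244.0/24 (169 hosts, 254 usable); 192.168.245.0/24 (140 hosts, 254 usable); 192.168.246.0/29 (5 hosts, 6 usable)


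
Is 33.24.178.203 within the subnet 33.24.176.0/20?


Subnet network: 33.24.176.0
Test IP AND mask: 33.24.176.0
Yes, 33.24.178.203 is in 33.24.176.0/20


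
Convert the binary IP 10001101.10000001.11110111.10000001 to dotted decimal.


10001101 = 141
10000001 = 129
11110111 = 247
10000001 = 129
IP: 141.129.247.129


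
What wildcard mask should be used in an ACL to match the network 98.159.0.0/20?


Subnet mask: 255.255.240.0
Wildcard = 255.255.255.255 - subnet mask
255 - 255 = 0
255 - 255 = 0
255 - 240 = 15
255 - 0 = 255
Wildcard: 0.0.15.255


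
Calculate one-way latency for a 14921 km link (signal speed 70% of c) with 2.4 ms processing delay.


Speed = 0.7 * 3e5 km/s = 210000 km/s
Propagation delay = 14921 / 210000 = 0.0711 s = 71.0524 ms
Processing delay = 2.4 ms
Total one-way latency = 73.4524 ms


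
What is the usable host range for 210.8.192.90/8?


Network: 210.0.0.0
Broadcast: 210.255.255.255
First usable = network + 1
Last usable = broadcast - 1
Range: 210.0.0.1 to 210.255.255.254


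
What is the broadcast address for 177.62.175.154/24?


Network: 177.62.175.0/24
Host bits = 8
Set all host bits to 1:
Broadcast: 177.62.175.255


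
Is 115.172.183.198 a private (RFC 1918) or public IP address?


RFC 1918 private ranges:
  10.0.0.0/8 (10.0.0.0 - 10.255.255.255)
  172.16.0.0/12 (172.16.0.0 - 172.31.255.255)
  192.168.0.0/16 (192.168.0.0 - 192.168.255.255)
Public (not in any RFC 1918 range)


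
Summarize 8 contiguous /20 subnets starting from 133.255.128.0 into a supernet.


Original prefix: /20
Number of subnets: 8 = 2^3
New prefix = 20 - 3 = 17
Supernet: 133.255.128.0/17


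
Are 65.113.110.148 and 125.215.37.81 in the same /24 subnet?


Mask: 255.255.255.0
65.113.110.148 AND mask = 65.113.110.0
125.215.37.81 AND mask = 125.215.37.0
No, different subnets (65.113.110.0 vs 125.215.37.0)


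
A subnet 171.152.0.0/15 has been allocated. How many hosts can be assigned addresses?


Host bits = 32 - 15 = 17
Total addresses = 2^17 = 131072
Usable = total - 2 (network and broadcast)
Usable hosts: 131070


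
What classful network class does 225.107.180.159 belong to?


First octet: 225
Binary: 11100001
1110xxxx -> Class D (224-239)
Class D (multicast), default mask N/A


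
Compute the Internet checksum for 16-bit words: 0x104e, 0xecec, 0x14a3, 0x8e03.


Sum all words (with carry folding):
+ 0x104e = 0x104e
+ 0xecec = 0xfd3a
+ 0x14a3 = 0x11de
+ 0x8e03 = 0x9fe1
One's complement: ~0x9fe1
Checksum = 0x601e


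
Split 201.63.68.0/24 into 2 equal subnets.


New prefix = 24 + 1 = 25
Each subnet has 128 addresses
  201.63.68.0/25
  201.63.68.128/25
Subnets: 201.63.68.0/25, 201.63.68.128/25


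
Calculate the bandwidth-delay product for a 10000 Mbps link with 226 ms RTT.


BDP = bandwidth * RTT
= 10000 Mbps * 226 ms
= 10000 * 1e6 * 226 / 1000 bits
= 2260000000 bits
= 282500000 bytes
= 275878.9062 KB
BDP = 2260000000 bits (282500000 bytes)


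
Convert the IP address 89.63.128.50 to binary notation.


89 = 01011001
63 = 00111111
128 = 10000000
50 = 00110010
Binary: 01011001.00111111.10000000.00110010


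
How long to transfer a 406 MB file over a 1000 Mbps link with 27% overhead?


Effective throughput = 1000 * (1 - 27/100) = 730 Mbps
File size in Mb = 406 * 8 = 3248 Mb
Time = 3248 / 730
Time = 4.4493 seconds


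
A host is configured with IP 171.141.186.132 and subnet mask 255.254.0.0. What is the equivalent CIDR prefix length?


Binary: 11111111.11111110.00000000.00000000
Count leading 1s
Prefix: /15


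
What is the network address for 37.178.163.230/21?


IP:   00100101.10110010.10100011.11100110
Mask: 11111111.11111111.11111000.00000000
AND operation:
Net:  00100101.10110010.10100000.00000000
Network: 37.178.160.0/21


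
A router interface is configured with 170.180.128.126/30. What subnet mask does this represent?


/30 means 30 network bits, 2 host bits
Binary: 11111111111111111111111111111100
Mask: 255.255.255.252


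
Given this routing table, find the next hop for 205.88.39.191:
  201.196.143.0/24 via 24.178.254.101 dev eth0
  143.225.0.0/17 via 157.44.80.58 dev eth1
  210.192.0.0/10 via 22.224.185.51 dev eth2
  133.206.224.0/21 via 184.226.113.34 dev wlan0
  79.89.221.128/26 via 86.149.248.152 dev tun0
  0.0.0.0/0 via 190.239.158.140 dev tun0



Longest prefix match for 205.88.39.191:
  /24 201.196.143.0: no
  /17 143.225.0.0: no
  /10 210.192.0.0: no
  /21 133.206.224.0: no
  /26 79.89.221.128: no
  /0 0.0.0.0: MATCH
Selected: next-hop 190.239.158.140 via tun0 (matched /0)


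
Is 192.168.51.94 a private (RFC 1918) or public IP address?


RFC 1918 private ranges:
  10.0.0.0/8 (10.0.0.0 - 10.255.255.255)
  172.16.0.0/12 (172.16.0.0 - 172.31.255.255)
  192.168.0.0/16 (192.168.0.0 - 192.168.255.255)
Private (in 192.168.0.0/16)


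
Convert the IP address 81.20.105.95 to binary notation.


81 = 01010001
20 = 00010100
105 = 01101001
95 = 01011111
Binary: 01010001.00010100.01101001.01011111


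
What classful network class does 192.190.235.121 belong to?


First octet: 192
Binary: 11000000
110xxxxx -> Class C (192-223)
Class C, default mask 255.255.255.0 (/24)


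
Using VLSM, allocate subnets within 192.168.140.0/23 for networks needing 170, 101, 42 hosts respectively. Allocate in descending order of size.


170 hosts -> /24 (254 usable): 192.168.140.0/24
101 hosts -> /25 (126 usable): 192.168.141.0/25
42 hosts -> /26 (62 usable): 192.168.141.128/26
Allocation: 192.168.140.0/24 (170 hosts, 254 usable); 192.168.141.0/25 (101 hosts, 126 usable); 192.168.141.128/26 (42 hosts, 62 usable)


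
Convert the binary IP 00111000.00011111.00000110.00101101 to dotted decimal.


00111000 = 56
00011111 = 31
00000110 = 6
00101101 = 45
IP: 56.31.6.45


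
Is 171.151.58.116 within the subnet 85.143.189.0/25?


Subnet network: 85.143.189.0
Test IP AND mask: 171.151.58.0
No, 171.151.58.116 is not in 85.143.189.0/25


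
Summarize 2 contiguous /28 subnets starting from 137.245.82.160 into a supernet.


Original prefix: /28
Number of subnets: 2 = 2^1
New prefix = 28 - 1 = 27
Supernet: 137.245.82.160/27


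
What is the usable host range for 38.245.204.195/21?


Network: 38.245.200.0
Broadcast: 38.245.207.255
First usable = network + 1
Last usable = broadcast - 1
Range: 38.245.200.1 to 38.245.207.254


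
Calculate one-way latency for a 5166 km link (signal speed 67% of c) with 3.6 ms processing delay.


Speed = 0.67 * 3e5 km/s = 201000 km/s
Propagation delay = 5166 / 201000 = 0.0257 s = 25.7015 ms
Processing delay = 3.6 ms
Total one-way latency = 29.3015 ms


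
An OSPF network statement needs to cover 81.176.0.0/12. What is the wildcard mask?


Subnet mask: 255.240.0.0
Wildcard = 255.255.255.255 - subnet mask
255 - 255 = 0
255 - 240 = 15
255 - 0 = 255
255 - 0 = 255
Wildcard: 0.15.255.255


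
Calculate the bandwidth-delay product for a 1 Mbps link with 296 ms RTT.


BDP = bandwidth * RTT
= 1 Mbps * 296 ms
= 1 * 1e6 * 296 / 1000 bits
= 296000 bits
= 37000 bytes
= 36.1328 KB
BDP = 296000 bits (37000 bytes)


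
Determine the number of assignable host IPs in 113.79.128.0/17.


Host bits = 32 - 17 = 15
Total addresses = 2^15 = 32768
Usable = total - 2 (network and broadcast)
Usable hosts: 32766


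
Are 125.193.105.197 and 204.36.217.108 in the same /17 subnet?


Mask: 255.255.128.0
125.193.105.197 AND mask = 125.193.0.0
204.36.217.108 AND mask = 204.36.128.0
No, different subnets (125.193.0.0 vs 204.36.128.0)


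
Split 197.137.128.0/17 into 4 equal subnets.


New prefix = 17 + 2 = 19
Each subnet has 8192 addresses
  197.137.128.0/19
  197.137.160.0/19
  197.137.192.0/19
  197.137.224.0/19
Subnets: 197.137.128.0/19, 197.137.160.0/19, 197.137.192.0/19, 197.137.224.0/19


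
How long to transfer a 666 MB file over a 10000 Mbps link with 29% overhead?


Effective throughput = 10000 * (1 - 29/100) = 7100 Mbps
File size in Mb = 666 * 8 = 5328 Mb
Time = 5328 / 7100
Time = 0.7504 seconds


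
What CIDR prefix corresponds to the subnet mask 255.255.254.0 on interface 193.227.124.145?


Binary: 11111111.11111111.11111110.00000000
Count leading 1s
Prefix: /23


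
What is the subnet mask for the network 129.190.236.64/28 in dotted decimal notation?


/28 means 28 network bits, 4 host bits
Binary: 11111111111111111111111111110000
Mask: 255.255.255.240


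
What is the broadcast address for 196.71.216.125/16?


Network: 196.71.0.0/16
Host bits = 16
Set all host bits to 1:
Broadcast: 196.71.255.255


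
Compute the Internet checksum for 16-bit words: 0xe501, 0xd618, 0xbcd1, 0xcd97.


Sum all words (with carry folding):
+ 0xe501 = 0xe501
+ 0xd618 = 0xbb1a
+ 0xbcd1 = 0x77ec
+ 0xcd97 = 0x4584
One's complement: ~0x4584
Checksum = 0xba7b


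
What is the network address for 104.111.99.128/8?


IP:   01101000.01101111.01100011.10000000
Mask: 11111111.00000000.00000000.00000000
AND operation:
Net:  01101000.00000000.00000000.00000000
Network: 104.0.0.0/8


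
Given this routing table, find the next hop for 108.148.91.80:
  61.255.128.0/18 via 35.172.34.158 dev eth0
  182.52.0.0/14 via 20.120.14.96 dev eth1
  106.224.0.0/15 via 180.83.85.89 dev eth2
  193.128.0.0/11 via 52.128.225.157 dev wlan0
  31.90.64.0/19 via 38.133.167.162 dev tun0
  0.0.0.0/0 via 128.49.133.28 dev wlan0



Longest prefix match for 108.148.91.80:
  /18 61.255.128.0: no
  /14 182.52.0.0: no
  /15 106.224.0.0: no
  /11 193.128.0.0: no
  /19 31.90.64.0: no
  /0 0.0.0.0: MATCH
Selected: next-hop 128.49.133.28 via wlan0 (matched /0)


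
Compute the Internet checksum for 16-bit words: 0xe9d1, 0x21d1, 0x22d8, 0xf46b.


Sum all words (with carry folding):
+ 0xe9d1 = 0xe9d1
+ 0x21d1 = 0x0ba3
+ 0x22d8 = 0x2e7b
+ 0xf46b = 0x22e7
One's complement: ~0x22e7
Checksum = 0xdd18


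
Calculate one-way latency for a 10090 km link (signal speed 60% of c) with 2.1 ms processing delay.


Speed = 0.6 * 3e5 km/s = 180000 km/s
Propagation delay = 10090 / 180000 = 0.0561 s = 56.0556 ms
Processing delay = 2.1 ms
Total one-way latency = 58.1556 ms


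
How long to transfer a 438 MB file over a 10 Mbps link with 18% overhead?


Effective throughput = 10 * (1 - 18/100) = 8.2 Mbps
File size in Mb = 438 * 8 = 3504 Mb
Time = 3504 / 8.2
Time = 427.3171 seconds


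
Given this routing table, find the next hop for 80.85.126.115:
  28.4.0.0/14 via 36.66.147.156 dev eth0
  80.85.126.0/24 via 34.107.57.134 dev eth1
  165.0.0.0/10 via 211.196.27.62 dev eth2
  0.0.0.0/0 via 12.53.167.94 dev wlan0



Longest prefix match for 80.85.126.115:
  /14 28.4.0.0: no
  /24 80.85.126.0: MATCH
  /10 165.0.0.0: no
  /0 0.0.0.0: MATCH
Selected: next-hop 34.107.57.134 via eth1 (matched /24)


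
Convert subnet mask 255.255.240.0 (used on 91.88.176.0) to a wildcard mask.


Subnet mask: 255.255.240.0
Wildcard = 255.255.255.255 - subnet mask
255 - 255 = 0
255 - 255 = 0
255 - 240 = 15
255 - 0 = 255
Wildcard: 0.0.15.255


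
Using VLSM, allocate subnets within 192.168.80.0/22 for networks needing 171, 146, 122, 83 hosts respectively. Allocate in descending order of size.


171 hosts -> /24 (254 usable): 192.168.80.0/24
146 hosts -> /24 (254 usable): 192.168.81.0/24
122 hosts -> /25 (126 usable): 192.168.82.0/25
83 hosts -> /25 (126 usable): 192.168.82.128/25
Allocation: 192.168.80.0/24 (171 hosts, 254 usable); 192.168.81.0/24 (146 hosts, 254 usable); 192.168.82.0/25 (122 hosts, 126 usable); 192.168.82.128/25 (83 hosts, 126 usable)


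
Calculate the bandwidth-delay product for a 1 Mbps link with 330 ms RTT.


BDP = bandwidth * RTT
= 1 Mbps * 330 ms
= 1 * 1e6 * 330 / 1000 bits
= 330000 bits
= 41250 bytes
= 40.2832 KB
BDP = 330000 bits (41250 bytes)


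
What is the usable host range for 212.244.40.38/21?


Network: 212.244.40.0
Broadcast: 212.244.47.255
First usable = network + 1
Last usable = broadcast - 1
Range: 212.244.40.1 to 212.244.47.254


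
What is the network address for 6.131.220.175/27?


IP:   00000110.10000011.11011100.10101111
Mask: 11111111.11111111.11111111.11100000
AND operation:
Net:  00000110.10000011.11011100.10100000
Network: 6.131.220.160/27


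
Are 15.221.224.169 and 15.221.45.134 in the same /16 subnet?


Mask: 255.255.0.0
15.221.224.169 AND mask = 15.221.0.0
15.221.45.134 AND mask = 15.221.0.0
Yes, same subnet (15.221.0.0)


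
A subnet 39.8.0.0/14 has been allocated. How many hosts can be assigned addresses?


Host bits = 32 - 14 = 18
Total addresses = 2^18 = 262144
Usable = total - 2 (network and broadcast)
Usable hosts: 262142
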